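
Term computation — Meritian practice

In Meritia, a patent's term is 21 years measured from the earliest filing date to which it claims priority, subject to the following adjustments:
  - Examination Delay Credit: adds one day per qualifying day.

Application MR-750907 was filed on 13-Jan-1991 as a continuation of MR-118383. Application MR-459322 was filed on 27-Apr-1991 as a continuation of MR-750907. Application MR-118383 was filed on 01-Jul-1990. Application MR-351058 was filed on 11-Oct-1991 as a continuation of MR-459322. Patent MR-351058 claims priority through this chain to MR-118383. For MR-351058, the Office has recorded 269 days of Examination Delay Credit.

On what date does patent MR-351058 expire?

2012-03-26

Earliest priority filing: 1 July 1990.
Base term: 1 July 1990 + 21 years → 1 July 2011.
Examination Delay Credit: +269 days → 26 March 2012.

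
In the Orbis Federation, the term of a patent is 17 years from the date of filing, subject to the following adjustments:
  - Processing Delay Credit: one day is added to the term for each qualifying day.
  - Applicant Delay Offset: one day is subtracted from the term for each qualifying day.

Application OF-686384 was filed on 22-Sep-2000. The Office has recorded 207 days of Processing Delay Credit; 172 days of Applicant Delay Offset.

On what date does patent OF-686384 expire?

2017-10-27

Base term: filing date + 17 years → 22 September 2017.
Processing Delay Credit: +207 days → 17 April 2018.
Applicant Delay Offset: −172 days → 27 October 2017.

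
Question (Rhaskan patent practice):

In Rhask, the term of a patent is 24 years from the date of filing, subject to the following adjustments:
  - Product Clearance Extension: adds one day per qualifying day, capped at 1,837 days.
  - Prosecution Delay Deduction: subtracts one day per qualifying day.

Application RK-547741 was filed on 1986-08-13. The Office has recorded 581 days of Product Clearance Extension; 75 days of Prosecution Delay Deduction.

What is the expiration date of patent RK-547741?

Base term: filing date + 24 years → 13 August 2010.
Product Clearance Extension: 581 days (within the 1837-day cap) → +581 days → 16 March 2012.
Prosecution Delay Deduction: −75 days → 1 January 2012.

January 1, 2012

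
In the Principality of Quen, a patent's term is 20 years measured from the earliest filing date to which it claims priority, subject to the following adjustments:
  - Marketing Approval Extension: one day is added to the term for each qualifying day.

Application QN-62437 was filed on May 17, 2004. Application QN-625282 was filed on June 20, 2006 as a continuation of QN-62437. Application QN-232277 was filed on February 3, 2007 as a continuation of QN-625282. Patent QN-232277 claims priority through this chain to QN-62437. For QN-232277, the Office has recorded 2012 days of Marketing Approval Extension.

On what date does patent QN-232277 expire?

Earliest priority filing: 17 May 2004.
Base term: 17 May 2004 + 20 years → 17 May 2024.
Marketing Approval Extension: +2012 days → 19 November 2029.

2029-11-19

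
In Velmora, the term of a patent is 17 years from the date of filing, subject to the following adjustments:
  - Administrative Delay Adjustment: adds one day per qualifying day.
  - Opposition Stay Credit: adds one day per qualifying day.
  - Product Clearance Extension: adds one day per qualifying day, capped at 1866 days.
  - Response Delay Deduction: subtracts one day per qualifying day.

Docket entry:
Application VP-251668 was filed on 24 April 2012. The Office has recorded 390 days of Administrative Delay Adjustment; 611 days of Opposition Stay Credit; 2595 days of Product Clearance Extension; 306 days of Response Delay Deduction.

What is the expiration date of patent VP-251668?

Base term: filing date + 17 years → 24 April 2029.
Administrative Delay Adjustment: +390 days → 19 May 2030.
Opposition Stay Credit: +611 days → 20 January 2032.
Product Clearance Extension: 2595 days claimed exceeds the 1866-day cap, so +1866 days → 28 February 2037.
Response Delay Deduction: −306 days → 28 April 2036.

2036-04-28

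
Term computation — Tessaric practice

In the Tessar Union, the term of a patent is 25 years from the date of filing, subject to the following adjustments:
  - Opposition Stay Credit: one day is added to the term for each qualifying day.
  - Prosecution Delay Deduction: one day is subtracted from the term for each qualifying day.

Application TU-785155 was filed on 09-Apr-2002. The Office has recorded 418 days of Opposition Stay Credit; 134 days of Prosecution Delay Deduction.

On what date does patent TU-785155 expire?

Base term: filing date + 25 years → 9 April 2027.
Opposition Stay Credit: +418 days → 31 May 2028.
Prosecution Delay Deduction: −134 days → 18 January 2028.

January 18, 2028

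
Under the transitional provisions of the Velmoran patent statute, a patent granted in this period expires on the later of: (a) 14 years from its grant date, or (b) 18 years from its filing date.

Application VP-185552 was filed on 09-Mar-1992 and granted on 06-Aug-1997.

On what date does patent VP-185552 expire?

August 6, 2011

(a) grant + 14 years → 6 August 2011.
(b) filing + 18 years → 9 March 2010.
Later of the two: 6 August 2011.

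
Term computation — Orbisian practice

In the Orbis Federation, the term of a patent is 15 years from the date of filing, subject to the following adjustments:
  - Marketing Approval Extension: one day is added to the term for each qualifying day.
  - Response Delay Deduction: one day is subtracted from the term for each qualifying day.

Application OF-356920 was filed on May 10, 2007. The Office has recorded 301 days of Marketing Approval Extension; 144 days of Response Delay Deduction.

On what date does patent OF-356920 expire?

Base term: filing date + 15 years → 10 May 2022.
Marketing Approval Extension: +301 days → 7 March 2023.
Response Delay Deduction: −144 days → 14 October 2022.

2022-10-14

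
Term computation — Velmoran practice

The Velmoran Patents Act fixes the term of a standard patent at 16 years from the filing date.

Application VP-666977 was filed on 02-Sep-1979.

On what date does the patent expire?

September 2, 1995

Filing date + 16 years → 2 September 1995.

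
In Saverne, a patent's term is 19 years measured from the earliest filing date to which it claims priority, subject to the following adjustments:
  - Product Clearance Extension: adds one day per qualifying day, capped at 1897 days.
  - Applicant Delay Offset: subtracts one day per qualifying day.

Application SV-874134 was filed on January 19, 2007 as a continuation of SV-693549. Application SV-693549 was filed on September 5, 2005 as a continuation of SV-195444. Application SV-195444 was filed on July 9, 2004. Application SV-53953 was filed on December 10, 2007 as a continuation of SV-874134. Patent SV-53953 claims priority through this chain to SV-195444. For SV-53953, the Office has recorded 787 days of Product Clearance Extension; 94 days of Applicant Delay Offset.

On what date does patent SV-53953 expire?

2025-06-01

Earliest priority filing: 9 July 2004.
Base term: 9 July 2004 + 19 years → 9 July 2023.
Product Clearance Extension: 787 days (within the 1897-day cap) → +787 days → 3 September 2025.
Applicant Delay Offset: −94 days → 1 June 2025.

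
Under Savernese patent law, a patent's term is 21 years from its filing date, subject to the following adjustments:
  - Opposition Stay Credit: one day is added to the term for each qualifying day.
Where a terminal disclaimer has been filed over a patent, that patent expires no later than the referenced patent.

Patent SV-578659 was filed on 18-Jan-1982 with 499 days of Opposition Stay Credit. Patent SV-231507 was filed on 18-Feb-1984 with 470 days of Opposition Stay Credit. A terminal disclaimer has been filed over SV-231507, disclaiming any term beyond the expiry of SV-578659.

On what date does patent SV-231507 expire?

Natural term of SV-231507:
  Base: filing + 21 years → 18 February 2005.
  Opposition Stay Credit: +470 days → 3 June 2006.
Expiry of referenced patent SV-578659:
  Base: filing + 21 years → 18 January 2003.
  Opposition Stay Credit: +499 days → 31 May 2004.
Terminal disclaimer: SV-231507 expires on the earlier of 3 June 2006 and 31 May 2004.

May 31, 2004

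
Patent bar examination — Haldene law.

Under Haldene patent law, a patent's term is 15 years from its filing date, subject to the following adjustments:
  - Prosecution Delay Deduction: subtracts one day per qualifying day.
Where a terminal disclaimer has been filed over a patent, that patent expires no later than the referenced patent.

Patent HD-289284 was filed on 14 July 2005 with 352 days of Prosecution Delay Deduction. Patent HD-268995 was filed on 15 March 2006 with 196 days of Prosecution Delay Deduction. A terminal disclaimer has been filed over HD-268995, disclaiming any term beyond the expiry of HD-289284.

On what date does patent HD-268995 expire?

2019-07-28

Natural term of HD-268995:
  Base: filing + 15 years → 15 March 2021.
  Prosecution Delay Deduction: −196 days → 31 August 2020.
Expiry of referenced patent HD-289284:
  Base: filing + 15 years → 14 July 2020.
  Prosecution Delay Deduction: −352 days → 28 July 2019.
Terminal disclaimer: HD-268995 expires on the earlier of 31 August 2020 and 28 July 2019.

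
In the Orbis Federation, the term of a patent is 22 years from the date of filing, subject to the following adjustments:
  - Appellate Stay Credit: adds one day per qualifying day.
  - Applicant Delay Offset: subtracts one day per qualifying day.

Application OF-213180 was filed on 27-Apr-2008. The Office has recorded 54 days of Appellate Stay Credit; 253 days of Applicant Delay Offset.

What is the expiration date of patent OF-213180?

Base term: filing date + 22 years → 27 April 2030.
Appellate Stay Credit: +54 days → 20 June 2030.
Applicant Delay Offset: −253 days → 10 October 2029.

2029-10-10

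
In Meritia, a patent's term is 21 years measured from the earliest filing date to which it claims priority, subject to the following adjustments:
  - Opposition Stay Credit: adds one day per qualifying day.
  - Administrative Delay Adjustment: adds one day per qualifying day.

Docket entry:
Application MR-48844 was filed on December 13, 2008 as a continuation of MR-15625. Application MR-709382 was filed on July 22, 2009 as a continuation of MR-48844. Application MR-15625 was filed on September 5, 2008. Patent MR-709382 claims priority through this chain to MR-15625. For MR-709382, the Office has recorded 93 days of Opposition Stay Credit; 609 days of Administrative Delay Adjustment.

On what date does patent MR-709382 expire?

Earliest priority filing: 5 September 2008.
Base term: 5 September 2008 + 21 years → 5 September 2029.
Opposition Stay Credit: +93 days → 7 December 2029.
Administrative Delay Adjustment: +609 days → 8 August 2031.

2031-08-08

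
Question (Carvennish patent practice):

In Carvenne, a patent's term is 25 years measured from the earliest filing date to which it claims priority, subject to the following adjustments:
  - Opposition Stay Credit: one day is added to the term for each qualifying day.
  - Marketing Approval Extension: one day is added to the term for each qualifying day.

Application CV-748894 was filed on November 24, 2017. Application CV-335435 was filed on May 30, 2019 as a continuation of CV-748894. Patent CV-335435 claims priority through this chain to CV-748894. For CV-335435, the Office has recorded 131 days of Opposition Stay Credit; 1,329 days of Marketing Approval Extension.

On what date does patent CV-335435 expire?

Earliest priority filing: 24 November 2017.
Base term: 24 November 2017 + 25 years → 24 November 2042.
Opposition Stay Credit: +131 days → 4 April 2043.
Marketing Approval Extension: +1329 days → 23 November 2046.

November 23, 2046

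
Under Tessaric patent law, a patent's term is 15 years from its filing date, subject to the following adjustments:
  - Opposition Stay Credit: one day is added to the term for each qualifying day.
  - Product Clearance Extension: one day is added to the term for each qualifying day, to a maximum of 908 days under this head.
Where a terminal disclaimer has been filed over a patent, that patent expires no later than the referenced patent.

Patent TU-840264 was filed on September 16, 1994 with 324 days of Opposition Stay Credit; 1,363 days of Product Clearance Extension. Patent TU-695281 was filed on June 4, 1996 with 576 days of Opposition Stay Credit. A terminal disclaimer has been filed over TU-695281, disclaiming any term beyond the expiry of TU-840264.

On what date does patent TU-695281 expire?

2012-12-31

Natural term of TU-695281:
  Base: filing + 15 years → 4 June 2011.
  Opposition Stay Credit: +576 days → 31 December 2012.
Expiry of referenced patent TU-840264:
  Base: filing + 15 years → 16 September 2009.
  Opposition Stay Credit: +324 days → 6 August 2010.
  Product Clearance Extension: 1363 days claimed exceeds the 908-day cap, so +908 days → 30 January 2013.
Terminal disclaimer: TU-695281 expires on the earlier of 31 December 2012 and 30 January 2013.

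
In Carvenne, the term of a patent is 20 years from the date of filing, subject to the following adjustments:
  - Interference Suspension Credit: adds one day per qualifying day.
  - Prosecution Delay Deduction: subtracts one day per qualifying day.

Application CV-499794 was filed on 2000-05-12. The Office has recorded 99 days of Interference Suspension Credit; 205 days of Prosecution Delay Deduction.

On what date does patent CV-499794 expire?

January 27, 2020

Base term: filing date + 20 years → 12 May 2020.
Interference Suspension Credit: +99 days → 19 August 2020.
Prosecution Delay Deduction: −205 days → 27 January 2020.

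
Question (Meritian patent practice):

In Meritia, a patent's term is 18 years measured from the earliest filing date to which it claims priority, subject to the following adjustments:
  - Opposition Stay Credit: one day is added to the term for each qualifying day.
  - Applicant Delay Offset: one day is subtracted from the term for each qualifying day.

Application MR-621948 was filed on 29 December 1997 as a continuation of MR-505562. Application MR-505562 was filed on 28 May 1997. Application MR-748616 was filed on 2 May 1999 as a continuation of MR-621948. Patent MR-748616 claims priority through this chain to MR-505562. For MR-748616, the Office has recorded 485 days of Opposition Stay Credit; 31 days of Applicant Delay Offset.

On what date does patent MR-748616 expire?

Earliest priority filing: 28 May 1997.
Base term: 28 May 1997 + 18 years → 28 May 2015.
Opposition Stay Credit: +485 days → 24 September 2016.
Applicant Delay Offset: −31 days → 24 August 2016.

2016-08-24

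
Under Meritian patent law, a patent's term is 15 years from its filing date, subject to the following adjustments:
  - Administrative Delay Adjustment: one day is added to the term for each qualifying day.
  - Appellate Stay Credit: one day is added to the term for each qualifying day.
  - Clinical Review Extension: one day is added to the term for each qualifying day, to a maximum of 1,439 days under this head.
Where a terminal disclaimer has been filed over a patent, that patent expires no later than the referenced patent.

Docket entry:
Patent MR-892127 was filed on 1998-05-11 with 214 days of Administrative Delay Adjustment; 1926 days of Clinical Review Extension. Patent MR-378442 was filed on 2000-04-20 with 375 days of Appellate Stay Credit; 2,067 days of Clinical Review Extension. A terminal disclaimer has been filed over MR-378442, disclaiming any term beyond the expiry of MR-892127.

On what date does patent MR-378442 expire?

Natural term of MR-378442:
  Base: filing + 15 years → 20 April 2015.
  Appellate Stay Credit: +375 days → 29 April 2016.
  Clinical Review Extension: 2067 days claimed exceeds the 1439-day cap, so +1439 days → 7 April 2020.
Expiry of referenced patent MR-892127:
  Base: filing + 15 years → 11 May 2013.
  Administrative Delay Adjustment: +214 days → 11 December 2013.
  Clinical Review Extension: 1926 days claimed exceeds the 1439-day cap, so +1439 days → 19 November 2017.
Terminal disclaimer: MR-378442 expires on the earlier of 7 April 2020 and 19 November 2017.

November 19, 2017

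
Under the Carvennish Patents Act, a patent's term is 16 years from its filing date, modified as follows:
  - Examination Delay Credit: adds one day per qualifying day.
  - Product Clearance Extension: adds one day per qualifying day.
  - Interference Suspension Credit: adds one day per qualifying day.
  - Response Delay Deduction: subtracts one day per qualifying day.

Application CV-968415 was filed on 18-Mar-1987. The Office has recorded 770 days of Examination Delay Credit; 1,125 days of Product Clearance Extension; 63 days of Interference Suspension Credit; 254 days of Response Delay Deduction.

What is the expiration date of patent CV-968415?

November 16, 2007

Base term: filing date + 16 years → 18 March 2003.
Examination Delay Credit: +770 days → 26 April 2005.
Product Clearance Extension: +1125 days → 25 May 2008.
Interference Suspension Credit: +63 days → 27 July 2008.
Response Delay Deduction: −254 days → 16 November 2007.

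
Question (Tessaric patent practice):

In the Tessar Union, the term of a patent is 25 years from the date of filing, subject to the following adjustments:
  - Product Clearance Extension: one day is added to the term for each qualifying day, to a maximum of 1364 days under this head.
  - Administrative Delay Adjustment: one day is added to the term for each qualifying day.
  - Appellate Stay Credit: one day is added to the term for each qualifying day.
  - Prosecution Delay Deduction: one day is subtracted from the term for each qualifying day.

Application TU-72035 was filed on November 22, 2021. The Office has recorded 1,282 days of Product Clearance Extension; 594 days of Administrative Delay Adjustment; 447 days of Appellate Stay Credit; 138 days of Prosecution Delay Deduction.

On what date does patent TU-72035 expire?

Base term: filing date + 25 years → 22 November 2046.
Product Clearance Extension: 1282 days (within the 1364-day cap) → +1282 days → 27 May 2050.
Administrative Delay Adjustment: +594 days → 11 January 2052.
Appellate Stay Credit: +447 days → 2 April 2053.
Prosecution Delay Deduction: −138 days → 15 November 2052.

November 15, 2052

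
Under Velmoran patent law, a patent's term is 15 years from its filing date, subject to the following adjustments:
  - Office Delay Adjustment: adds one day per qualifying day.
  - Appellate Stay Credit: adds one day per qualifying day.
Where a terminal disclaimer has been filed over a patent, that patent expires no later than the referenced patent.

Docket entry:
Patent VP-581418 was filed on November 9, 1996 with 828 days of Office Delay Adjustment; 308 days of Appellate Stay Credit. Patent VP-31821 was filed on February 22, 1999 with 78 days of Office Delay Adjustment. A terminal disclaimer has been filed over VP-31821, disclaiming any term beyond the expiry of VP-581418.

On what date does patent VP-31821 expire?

Natural term of VP-31821:
  Base: filing + 15 years → 22 February 2014.
  Office Delay Adjustment: +78 days → 11 May 2014.
Expiry of referenced patent VP-581418:
  Base: filing + 15 years → 9 November 2011.
  Office Delay Adjustment: +828 days → 14 February 2014.
  Appellate Stay Credit: +308 days → 19 December 2014.
Terminal disclaimer: VP-31821 expires on the earlier of 11 May 2014 and 19 December 2014.

May 11, 2014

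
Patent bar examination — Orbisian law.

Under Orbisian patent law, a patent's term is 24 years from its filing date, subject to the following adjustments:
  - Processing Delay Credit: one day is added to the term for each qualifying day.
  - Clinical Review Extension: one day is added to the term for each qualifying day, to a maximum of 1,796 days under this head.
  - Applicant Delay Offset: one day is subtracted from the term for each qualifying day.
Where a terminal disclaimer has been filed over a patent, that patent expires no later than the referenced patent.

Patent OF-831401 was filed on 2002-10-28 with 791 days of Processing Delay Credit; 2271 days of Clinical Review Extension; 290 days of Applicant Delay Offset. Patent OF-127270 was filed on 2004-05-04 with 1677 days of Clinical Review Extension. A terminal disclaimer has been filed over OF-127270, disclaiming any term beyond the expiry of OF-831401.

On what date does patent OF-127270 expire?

2032-12-06

Natural term of OF-127270:
  Base: filing + 24 years → 4 May 2028.
  Clinical Review Extension: 1677 days (within the 1796-day cap) → +1677 days → 6 December 2032.
Expiry of referenced patent OF-831401:
  Base: filing + 24 years → 28 October 2026.
  Processing Delay Credit: +791 days → 27 December 2028.
  Clinical Review Extension: 2271 days claimed exceeds the 1796-day cap, so +1796 days → 27 November 2033.
  Applicant Delay Offset: −290 days → 10 February 2033.
Terminal disclaimer: OF-127270 expires on the earlier of 6 December 2032 and 10 February 2033.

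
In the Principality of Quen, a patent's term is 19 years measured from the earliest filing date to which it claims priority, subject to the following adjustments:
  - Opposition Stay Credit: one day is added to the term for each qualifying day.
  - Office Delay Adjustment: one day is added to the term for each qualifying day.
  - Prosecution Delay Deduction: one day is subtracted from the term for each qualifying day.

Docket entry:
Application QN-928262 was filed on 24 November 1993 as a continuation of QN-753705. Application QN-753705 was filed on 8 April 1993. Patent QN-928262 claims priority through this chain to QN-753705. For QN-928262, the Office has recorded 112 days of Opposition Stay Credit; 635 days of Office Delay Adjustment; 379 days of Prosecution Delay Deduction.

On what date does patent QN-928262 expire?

Earliest priority filing: 8 April 1993.
Base term: 8 April 1993 + 19 years → 8 April 2012.
Opposition Stay Credit: +112 days → 29 July 2012.
Office Delay Adjustment: +635 days → 25 April 2014.
Prosecution Delay Deduction: −379 days → 11 April 2013.

April 11, 2013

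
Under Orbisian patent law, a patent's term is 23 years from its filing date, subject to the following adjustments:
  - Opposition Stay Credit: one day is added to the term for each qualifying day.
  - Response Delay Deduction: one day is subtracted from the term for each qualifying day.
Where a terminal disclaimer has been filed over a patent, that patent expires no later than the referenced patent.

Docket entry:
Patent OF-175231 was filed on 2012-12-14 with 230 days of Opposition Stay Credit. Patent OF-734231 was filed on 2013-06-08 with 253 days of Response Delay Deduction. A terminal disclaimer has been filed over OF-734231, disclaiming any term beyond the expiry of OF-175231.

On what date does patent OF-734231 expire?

2035-09-29

Natural term of OF-734231:
  Base: filing + 23 years → 8 June 2036.
  Response Delay Deduction: −253 days → 29 September 2035.
Expiry of referenced patent OF-175231:
  Base: filing + 23 years → 14 December 2035.
  Opposition Stay Credit: +230 days → 31 July 2036.
Terminal disclaimer: OF-734231 expires on the earlier of 29 September 2035 and 31 July 2036.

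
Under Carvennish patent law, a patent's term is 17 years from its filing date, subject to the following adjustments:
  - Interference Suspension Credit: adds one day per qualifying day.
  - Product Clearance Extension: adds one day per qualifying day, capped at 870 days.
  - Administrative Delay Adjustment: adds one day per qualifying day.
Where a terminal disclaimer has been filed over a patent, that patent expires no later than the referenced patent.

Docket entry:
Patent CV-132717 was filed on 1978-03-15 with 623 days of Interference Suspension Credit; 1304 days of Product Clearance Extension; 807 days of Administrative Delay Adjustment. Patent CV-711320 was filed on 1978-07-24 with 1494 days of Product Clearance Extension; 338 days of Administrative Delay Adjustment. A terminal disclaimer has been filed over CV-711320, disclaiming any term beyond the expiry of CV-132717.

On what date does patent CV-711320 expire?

November 13, 1998

Natural term of CV-711320:
  Base: filing + 17 years → 24 July 1995.
  Product Clearance Extension: 1494 days claimed exceeds the 870-day cap, so +870 days → 10 December 1997.
  Administrative Delay Adjustment: +338 days → 13 November 1998.
Expiry of referenced patent CV-132717:
  Base: filing + 17 years → 15 March 1995.
  Interference Suspension Credit: +623 days → 27 November 1996.
  Product Clearance Extension: 1304 days claimed exceeds the 870-day cap, so +870 days → 16 April 1999.
  Administrative Delay Adjustment: +807 days → 1 July 2001.
Terminal disclaimer: CV-711320 expires on the earlier of 13 November 1998 and 1 July 2001.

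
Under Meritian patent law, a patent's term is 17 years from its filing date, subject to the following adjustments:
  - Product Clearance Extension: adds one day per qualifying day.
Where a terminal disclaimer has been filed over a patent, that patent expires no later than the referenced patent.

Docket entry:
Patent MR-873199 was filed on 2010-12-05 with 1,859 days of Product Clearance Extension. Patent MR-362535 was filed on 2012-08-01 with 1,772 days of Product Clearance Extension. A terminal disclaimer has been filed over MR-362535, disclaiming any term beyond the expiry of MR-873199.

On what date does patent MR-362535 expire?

2033-01-06

Natural term of MR-362535:
  Base: filing + 17 years → 1 August 2029.
  Product Clearance Extension: +1772 days → 8 June 2034.
Expiry of referenced patent MR-873199:
  Base: filing + 17 years → 5 December 2027.
  Product Clearance Extension: +1859 days → 6 January 2033.
Terminal disclaimer: MR-362535 expires on the earlier of 8 June 2034 and 6 January 2033.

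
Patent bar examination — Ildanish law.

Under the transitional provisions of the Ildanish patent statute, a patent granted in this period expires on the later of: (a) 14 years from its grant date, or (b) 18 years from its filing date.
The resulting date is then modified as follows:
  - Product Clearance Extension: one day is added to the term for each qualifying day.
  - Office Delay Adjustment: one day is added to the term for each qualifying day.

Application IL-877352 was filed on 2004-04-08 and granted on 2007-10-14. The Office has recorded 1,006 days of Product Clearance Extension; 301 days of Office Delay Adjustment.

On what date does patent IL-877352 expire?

2025-11-05

(a) grant + 14 years → 14 October 2021.
(b) filing + 18 years → 8 April 2022.
Later of the two: 8 April 2022.
Product Clearance Extension: +1006 days → 8 January 2025.
Office Delay Adjustment: +301 days → 5 November 2025.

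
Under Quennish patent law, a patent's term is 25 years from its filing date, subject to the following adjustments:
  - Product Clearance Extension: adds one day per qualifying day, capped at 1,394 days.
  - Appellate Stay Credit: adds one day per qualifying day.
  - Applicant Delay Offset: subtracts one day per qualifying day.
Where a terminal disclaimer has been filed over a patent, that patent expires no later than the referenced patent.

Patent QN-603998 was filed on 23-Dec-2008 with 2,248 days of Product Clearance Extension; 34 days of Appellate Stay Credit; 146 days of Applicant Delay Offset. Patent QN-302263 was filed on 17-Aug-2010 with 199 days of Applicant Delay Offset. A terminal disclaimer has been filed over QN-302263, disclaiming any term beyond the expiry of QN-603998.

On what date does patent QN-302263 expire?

January 30, 2035

Natural term of QN-302263:
  Base: filing + 25 years → 17 August 2035.
  Applicant Delay Offset: −199 days → 30 January 2035.
Expiry of referenced patent QN-603998:
  Base: filing + 25 years → 23 December 2033.
  Product Clearance Extension: 2248 days claimed exceeds the 1394-day cap, so +1394 days → 17 October 2037.
  Appellate Stay Credit: +34 days → 20 November 2037.
  Applicant Delay Offset: −146 days → 27 June 2037.
Terminal disclaimer: QN-302263 expires on the earlier of 30 January 2035 and 27 June 2037.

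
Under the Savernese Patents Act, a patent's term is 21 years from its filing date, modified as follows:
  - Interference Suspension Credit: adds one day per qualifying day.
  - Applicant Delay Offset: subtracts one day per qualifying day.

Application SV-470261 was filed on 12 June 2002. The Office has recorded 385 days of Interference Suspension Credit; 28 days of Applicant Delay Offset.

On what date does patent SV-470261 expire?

Base term: filing date + 21 years → 12 June 2023.
Interference Suspension Credit: +385 days → 1 July 2024.
Applicant Delay Offset: −28 days → 3 June 2024.

June 3, 2024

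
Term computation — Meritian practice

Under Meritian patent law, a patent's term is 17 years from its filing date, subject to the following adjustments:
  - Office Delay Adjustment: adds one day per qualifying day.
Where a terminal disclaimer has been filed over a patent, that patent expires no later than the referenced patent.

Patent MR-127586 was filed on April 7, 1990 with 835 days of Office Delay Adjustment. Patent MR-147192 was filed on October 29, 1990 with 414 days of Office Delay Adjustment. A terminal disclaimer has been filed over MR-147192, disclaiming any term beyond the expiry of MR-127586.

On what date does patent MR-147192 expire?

2008-12-16

Natural term of MR-147192:
  Base: filing + 17 years → 29 October 2007.
  Office Delay Adjustment: +414 days → 16 December 2008.
Expiry of referenced patent MR-127586:
  Base: filing + 17 years → 7 April 2007.
  Office Delay Adjustment: +835 days → 20 July 2009.
Terminal disclaimer: MR-147192 expires on the earlier of 16 December 2008 and 20 July 2009.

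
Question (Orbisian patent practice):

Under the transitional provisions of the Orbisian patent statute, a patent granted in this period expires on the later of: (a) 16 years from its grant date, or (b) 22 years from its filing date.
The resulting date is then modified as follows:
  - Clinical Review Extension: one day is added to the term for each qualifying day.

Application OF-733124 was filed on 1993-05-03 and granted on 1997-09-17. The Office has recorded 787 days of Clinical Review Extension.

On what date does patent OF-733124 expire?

June 28, 2017

(a) grant + 16 years → 17 September 2013.
(b) filing + 22 years → 3 May 2015.
Later of the two: 3 May 2015.
Clinical Review Extension: +787 days → 28 June 2017.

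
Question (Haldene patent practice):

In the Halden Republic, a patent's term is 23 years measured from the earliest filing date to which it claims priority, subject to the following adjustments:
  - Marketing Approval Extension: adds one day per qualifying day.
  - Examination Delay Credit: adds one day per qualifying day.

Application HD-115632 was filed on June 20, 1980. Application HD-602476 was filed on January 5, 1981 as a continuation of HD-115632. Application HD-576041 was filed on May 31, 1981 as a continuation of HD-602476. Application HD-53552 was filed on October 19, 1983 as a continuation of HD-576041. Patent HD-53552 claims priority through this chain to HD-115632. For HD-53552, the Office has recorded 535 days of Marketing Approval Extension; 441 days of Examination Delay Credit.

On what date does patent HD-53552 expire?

Earliest priority filing: 20 June 1980.
Base term: 20 June 1980 + 23 years → 20 June 2003.
Marketing Approval Extension: +535 days → 6 December 2004.
Examination Delay Credit: +441 days → 20 February 2006.

2006-02-20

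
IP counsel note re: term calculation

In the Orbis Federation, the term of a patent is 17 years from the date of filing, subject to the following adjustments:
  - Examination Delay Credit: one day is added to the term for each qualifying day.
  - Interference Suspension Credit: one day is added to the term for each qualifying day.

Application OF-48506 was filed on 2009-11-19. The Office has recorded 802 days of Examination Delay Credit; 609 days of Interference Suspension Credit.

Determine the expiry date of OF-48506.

Base term: filing date + 17 years → 19 November 2026.
Examination Delay Credit: +802 days → 29 January 2029.
Interference Suspension Credit: +609 days → 30 September 2030.

September 30, 2030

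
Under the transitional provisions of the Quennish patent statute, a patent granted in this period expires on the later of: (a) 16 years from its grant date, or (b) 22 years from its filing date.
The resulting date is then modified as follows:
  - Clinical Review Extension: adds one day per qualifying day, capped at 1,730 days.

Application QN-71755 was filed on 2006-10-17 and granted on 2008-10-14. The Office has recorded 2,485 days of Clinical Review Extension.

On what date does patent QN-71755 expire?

(a) grant + 16 years → 14 October 2024.
(b) filing + 22 years → 17 October 2028.
Later of the two: 17 October 2028.
Clinical Review Extension: 2485 days claimed exceeds the 1730-day cap, so +1730 days → 13 July 2033.

July 13, 2033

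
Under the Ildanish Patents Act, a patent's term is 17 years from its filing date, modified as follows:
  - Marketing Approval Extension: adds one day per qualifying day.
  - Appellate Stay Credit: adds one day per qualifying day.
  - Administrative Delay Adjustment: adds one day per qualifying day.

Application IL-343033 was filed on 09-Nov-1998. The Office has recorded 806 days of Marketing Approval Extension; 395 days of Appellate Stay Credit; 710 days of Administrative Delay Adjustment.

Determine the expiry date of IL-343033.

2021-02-01

Base term: filing date + 17 years → 9 November 2015.
Marketing Approval Extension: +806 days → 23 January 2018.
Appellate Stay Credit: +395 days → 22 February 2019.
Administrative Delay Adjustment: +710 days → 1 February 2021.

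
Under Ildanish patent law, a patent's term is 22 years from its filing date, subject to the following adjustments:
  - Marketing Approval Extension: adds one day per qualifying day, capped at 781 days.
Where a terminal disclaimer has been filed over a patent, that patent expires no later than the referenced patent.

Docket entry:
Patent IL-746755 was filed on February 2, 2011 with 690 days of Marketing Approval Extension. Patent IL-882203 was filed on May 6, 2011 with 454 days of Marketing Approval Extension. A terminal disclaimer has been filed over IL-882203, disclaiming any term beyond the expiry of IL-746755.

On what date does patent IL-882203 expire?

August 3, 2034

Natural term of IL-882203:
  Base: filing + 22 years → 6 May 2033.
  Marketing Approval Extension: 454 days (within the 781-day cap) → +454 days → 3 August 2034.
Expiry of referenced patent IL-746755:
  Base: filing + 22 years → 2 February 2033.
  Marketing Approval Extension: 690 days (within the 781-day cap) → +690 days → 24 December 2034.
Terminal disclaimer: IL-882203 expires on the earlier of 3 August 2034 and 24 December 2034.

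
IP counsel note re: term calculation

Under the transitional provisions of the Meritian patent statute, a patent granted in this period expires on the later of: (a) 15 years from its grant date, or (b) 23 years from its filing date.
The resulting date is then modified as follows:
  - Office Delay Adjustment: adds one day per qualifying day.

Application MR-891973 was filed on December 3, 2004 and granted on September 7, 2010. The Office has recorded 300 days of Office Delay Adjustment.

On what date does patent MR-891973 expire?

(a) grant + 15 years → 7 September 2025.
(b) filing + 23 years → 3 December 2027.
Later of the two: 3 December 2027.
Office Delay Adjustment: +300 days → 28 September 2028.

September 28, 2028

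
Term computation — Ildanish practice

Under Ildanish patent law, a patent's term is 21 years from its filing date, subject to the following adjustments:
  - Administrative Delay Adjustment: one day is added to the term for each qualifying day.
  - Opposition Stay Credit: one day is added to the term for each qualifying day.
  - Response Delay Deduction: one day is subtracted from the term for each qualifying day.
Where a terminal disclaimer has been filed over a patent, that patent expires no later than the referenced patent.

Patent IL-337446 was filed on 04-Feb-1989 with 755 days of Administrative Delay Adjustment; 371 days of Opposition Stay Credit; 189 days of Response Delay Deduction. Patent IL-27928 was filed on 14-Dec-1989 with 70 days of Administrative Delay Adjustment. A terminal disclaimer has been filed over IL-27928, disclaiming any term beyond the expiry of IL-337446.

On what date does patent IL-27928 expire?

February 22, 2011

Natural term of IL-27928:
  Base: filing + 21 years → 14 December 2010.
  Administrative Delay Adjustment: +70 days → 22 February 2011.
Expiry of referenced patent IL-337446:
  Base: filing + 21 years → 4 February 2010.
  Administrative Delay Adjustment: +755 days → 29 February 2012.
  Opposition Stay Credit: +371 days → 6 March 2013.
  Response Delay Deduction: −189 days → 29 August 2012.
Terminal disclaimer: IL-27928 expires on the earlier of 22 February 2011 and 29 August 2012.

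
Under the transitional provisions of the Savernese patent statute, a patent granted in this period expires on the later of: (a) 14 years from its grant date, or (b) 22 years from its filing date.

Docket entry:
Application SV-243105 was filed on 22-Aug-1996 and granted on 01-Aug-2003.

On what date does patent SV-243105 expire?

August 22, 2018

(a) grant + 14 years → 1 August 2017.
(b) filing + 22 years → 22 August 2018.
Later of the two: 22 August 2018.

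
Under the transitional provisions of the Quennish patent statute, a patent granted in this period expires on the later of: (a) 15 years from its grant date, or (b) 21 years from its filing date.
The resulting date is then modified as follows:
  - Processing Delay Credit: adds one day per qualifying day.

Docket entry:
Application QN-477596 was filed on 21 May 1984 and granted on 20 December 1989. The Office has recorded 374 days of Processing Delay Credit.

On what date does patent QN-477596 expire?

May 30, 2006

(a) grant + 15 years → 20 December 2004.
(b) filing + 21 years → 21 May 2005.
Later of the two: 21 May 2005.
Processing Delay Credit: +374 days → 30 May 2006.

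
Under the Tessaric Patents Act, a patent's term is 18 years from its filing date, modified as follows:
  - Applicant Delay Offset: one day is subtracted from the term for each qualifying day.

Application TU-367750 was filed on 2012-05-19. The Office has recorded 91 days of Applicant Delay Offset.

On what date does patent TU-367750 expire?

2030-02-17

Base term: filing date + 18 years → 19 May 2030.
Applicant Delay Offset: −91 days → 17 February 2030.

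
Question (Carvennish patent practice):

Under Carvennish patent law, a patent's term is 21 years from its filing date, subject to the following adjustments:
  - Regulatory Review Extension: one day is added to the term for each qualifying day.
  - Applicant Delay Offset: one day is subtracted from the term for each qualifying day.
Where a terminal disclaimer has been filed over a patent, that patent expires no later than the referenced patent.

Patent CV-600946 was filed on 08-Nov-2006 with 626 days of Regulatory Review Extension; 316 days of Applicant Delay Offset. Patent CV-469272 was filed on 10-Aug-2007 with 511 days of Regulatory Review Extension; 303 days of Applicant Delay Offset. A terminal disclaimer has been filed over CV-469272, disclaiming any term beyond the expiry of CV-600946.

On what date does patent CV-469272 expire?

2028-09-13

Natural term of CV-469272:
  Base: filing + 21 years → 10 August 2028.
  Regulatory Review Extension: +511 days → 3 January 2030.
  Applicant Delay Offset: −303 days → 6 March 2029.
Expiry of referenced patent CV-600946:
  Base: filing + 21 years → 8 November 2027.
  Regulatory Review Extension: +626 days → 26 July 2029.
  Applicant Delay Offset: −316 days → 13 September 2028.
Terminal disclaimer: CV-469272 expires on the earlier of 6 March 2029 and 13 September 2028.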